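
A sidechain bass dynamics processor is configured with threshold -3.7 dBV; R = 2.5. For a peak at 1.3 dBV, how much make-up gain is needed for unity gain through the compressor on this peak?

Without make-up, output = threshold + overshoot/2.5 = -3.7 + 2 = -1.7 dBV.
Gap to target: 3 dB.

3 dB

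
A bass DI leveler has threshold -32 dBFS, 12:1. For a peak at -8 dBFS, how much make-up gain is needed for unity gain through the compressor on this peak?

22 dB

Without make-up, output = threshold + overshoot/12 = -32 + 2 = -30 dBFS.
Gap to target: 22 dB.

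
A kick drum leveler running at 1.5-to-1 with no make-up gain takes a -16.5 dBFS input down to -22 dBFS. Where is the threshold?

-33 dBFS

Input is 16.5 dB above T (since output overshoot × R = input overshoot: (-22 − T)·1.5 = -16.5 − T gives T = -33 dBFS).
Check: -33 + (-16.5 − (-33))/1.5 = -33 + 11 = -22 dBFS. ✓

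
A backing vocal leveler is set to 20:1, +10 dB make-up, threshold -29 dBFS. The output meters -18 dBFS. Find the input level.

-9 dBFS

Remove make-up: -18 − 10 = -28 dBFS.
Post-compression overshoot = -28 − (-29) = 1 dB.
Input overshoot = R × output overshoot = 20 dB → input = -29 + 20 = -9 dBFS.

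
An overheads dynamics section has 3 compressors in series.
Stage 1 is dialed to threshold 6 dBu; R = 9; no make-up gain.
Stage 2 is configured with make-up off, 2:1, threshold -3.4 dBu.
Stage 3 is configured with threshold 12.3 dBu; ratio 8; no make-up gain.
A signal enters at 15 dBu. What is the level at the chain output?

Stage 1: 9 dB above 6 dBu, reduced 9:1 to 1 dB above → 7 dBu.
Stage 2: overshoot 10.4 dB → 10.4/2 = 5.2 dB → 1.8 dBu.
Stage 3: below threshold (1.8 ≤ 12.3); passes unchanged; output 1.8 dBu.

1.8 dBu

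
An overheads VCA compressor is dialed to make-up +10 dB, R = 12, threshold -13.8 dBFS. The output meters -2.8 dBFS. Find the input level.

Remove make-up: -2.8 − 10 = -12.8 dBFS.
Post-compression overshoot = -12.8 − (-13.8) = 1 dB.
Undo the ratio: input overshoot = 1 × 12 = 12 dB, giving input = -1.8 dBFS.

-1.8 dBFS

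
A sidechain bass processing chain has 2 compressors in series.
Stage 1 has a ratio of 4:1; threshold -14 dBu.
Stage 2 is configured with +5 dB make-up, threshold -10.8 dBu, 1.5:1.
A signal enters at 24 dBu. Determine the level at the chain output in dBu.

Stage 1: 38 dB above -14 dBu, reduced 4:1 to 9.5 dB above → -4.5 dBu.
Stage 2: 6.3 dB above -10.8 dBu, reduced 1.5:1 to 4.2 dB above → -6.6 dBu; +5 dB make-up → -1.6 dBu.

-1.6 dBu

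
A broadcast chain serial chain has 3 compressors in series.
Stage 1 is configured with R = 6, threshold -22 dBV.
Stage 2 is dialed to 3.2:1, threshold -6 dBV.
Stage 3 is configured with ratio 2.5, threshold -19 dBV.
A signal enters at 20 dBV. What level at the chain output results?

-17.4 dBV

Stage 1: 20 dBV is 42 dB over -22 dBV; at 6:1 that becomes 7 dB over, giving -15 dBV.
Stage 2: -15 dBV is at or below the -6 dBV threshold — no compression; output -15 dBV.
Stage 3: -15 dBV is 4 dB over -19 dBV; at 2.5:1 that becomes 1.6 dB over, giving -17.4 dBV.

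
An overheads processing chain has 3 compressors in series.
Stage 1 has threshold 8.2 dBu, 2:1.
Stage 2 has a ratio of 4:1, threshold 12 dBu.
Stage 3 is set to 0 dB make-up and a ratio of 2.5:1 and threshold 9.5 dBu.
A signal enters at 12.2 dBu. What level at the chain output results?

9.78 dBu

Stage 1: overshoot 4 dB → 4/2 = 2 dB → 10.2 dBu.
Stage 2: 10.2 dBu is at or below the 12 dBu threshold — no compression; output 10.2 dBu.
Stage 3: 10.2 dBu is 0.7 dB over 9.5 dBu; at 2.5:1 that becomes 0.28 dB over, giving 9.78 dBu.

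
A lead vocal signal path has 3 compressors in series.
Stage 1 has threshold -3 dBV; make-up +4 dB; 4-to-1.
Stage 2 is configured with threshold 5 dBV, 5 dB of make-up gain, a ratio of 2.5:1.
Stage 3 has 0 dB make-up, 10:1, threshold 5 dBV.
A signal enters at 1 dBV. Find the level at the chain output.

Stage 1: 1 dBV is 4 dB over -3 dBV; at 4:1 that becomes 1 dB over, giving -2 dBV; +4 dB make-up → 2 dBV.
Stage 2: 2 dBV is at or below the 5 dBV threshold — no compression; make-up brings it to 7 dBV.
Stage 3: overshoot 2 dB → 2/10 = 0.2 dB → 5.2 dBV.

5.2 dBV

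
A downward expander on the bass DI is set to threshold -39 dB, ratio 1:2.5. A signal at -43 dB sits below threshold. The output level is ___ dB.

-49 dB

The input is 4 dB below the -39 dB threshold.
A 1:2.5 expander multiplies undershoot by 2.5: 4 × 2.5 = 10 dB below threshold.
Output = -39 − 10 = -49 dB.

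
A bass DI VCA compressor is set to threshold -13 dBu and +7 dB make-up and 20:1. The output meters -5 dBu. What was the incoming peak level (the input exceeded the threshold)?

Before make-up, the level was -5 − 7 = -12 dBu.
That's 1 dB above the -13 dBu threshold.
Input overshoot = R × output overshoot = 20 dB → input = -13 + 20 = 7 dBu.

7 dBu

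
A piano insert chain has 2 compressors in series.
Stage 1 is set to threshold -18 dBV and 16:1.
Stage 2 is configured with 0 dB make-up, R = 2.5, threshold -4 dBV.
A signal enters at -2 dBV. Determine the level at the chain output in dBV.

Stage 1: -2 dBV is 16 dB over -18 dBV; at 16:1 that becomes 1 dB over, giving -17 dBV.
Stage 2: below threshold (-17 ≤ -4); passes unchanged; output -17 dBV.

-17 dBV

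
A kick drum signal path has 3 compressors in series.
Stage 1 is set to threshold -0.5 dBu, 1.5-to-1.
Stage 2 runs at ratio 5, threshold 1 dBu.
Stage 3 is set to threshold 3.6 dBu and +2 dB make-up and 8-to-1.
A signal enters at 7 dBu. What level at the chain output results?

Stage 1: overshoot 7.5 dB → 7.5/1.5 = 5 dB → 4.5 dBu.
Stage 2: 3.5 dB above 1 dBu, reduced 5:1 to 0.7 dB above → 1.7 dBu.
Stage 3: 1.7 dBu is at or below the 3.6 dBu threshold — no compression; make-up brings it to 3.7 dBu.

3.7 dBu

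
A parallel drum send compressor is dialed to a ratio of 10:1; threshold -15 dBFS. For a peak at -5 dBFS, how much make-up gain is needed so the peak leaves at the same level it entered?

9 dB

Without make-up, output = threshold + overshoot/10 = -15 + 1 = -14 dBFS.
Gap to target: 9 dB.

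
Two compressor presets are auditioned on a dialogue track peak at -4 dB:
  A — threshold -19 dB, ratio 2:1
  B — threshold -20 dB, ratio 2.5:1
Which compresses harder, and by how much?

B, by 2.1 dB

A: 15 dB over, compressed to 7.5 dB over, so 7.5 dB of GR.
B: 16 dB over, compressed to 6.4 dB over, so 9.6 dB of GR.
B applies 2.1 dB more gain reduction.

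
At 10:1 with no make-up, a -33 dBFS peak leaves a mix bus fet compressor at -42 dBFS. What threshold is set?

-43 dBFS

Input is 10 dB above T (since output overshoot × R = input overshoot: (-42 − T)·10 = -33 − T gives T = -43 dBFS).
Check: -43 + (-33 − (-43))/10 = -43 + 1 = -42 dBFS. ✓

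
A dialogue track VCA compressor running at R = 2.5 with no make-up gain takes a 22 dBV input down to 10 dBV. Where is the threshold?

Let T be the threshold. Output overshoot = (input overshoot)/R, so 10 − T = (22 − T)/2.5.
2.5·(10 − T) = 22 − T → 1.5·T = 25 − 22 = 3.
T = 3/1.5 = 2 dBV.

2 dBV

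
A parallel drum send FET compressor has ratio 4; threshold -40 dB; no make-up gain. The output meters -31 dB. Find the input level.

-4 dB

That's 9 dB above the -40 dB threshold.
Before 4:1 compression the overshoot was 9 × 4 = 36 dB, so input = -40 + 36 = -4 dB.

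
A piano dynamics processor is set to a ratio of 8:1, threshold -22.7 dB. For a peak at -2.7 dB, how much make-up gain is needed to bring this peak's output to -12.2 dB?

The peak compresses to -22.7 + 20/8 = -20.2 dB.
To reach -12.2 dB requires -12.2 − (-20.2) = 8 dB of make-up.

8 dB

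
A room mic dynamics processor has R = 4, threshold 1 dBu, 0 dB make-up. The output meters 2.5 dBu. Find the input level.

That's 1.5 dB above the 1 dBu threshold.
Undo the ratio: input overshoot = 1.5 × 4 = 6 dB, giving input = 7 dBu.

7 dBu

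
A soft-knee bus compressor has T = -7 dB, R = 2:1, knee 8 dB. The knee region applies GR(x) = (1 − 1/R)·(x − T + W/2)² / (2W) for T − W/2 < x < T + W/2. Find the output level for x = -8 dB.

-8.28125 dB

x − T + W/2 = -8 − (-7) + 4 = 3.
GR = (1 − 1/2) × 3² / 16 = 0.5 × 9 / 16 = 0.28125 dB.
Output = -8 − 0.28125 = -8.28125 dB.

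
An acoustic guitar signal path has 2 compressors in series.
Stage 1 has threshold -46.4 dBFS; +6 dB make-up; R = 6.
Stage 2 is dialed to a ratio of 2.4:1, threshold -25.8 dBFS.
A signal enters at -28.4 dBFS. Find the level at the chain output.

-37.4 dBFS

Stage 1: -28.4 dBFS is 18 dB over -46.4 dBFS; at 6:1 that becomes 3 dB over, giving -43.4 dBFS; +6 dB make-up → -37.4 dBFS.
Stage 2: below threshold (-37.4 ≤ -25.8); passes unchanged; output -37.4 dBFS.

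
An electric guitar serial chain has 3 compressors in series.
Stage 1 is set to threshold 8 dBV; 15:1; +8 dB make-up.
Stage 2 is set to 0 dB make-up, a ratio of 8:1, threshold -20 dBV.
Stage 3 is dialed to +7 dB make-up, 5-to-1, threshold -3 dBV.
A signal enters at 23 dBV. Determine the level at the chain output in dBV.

Stage 1: 23 dBV is 15 dB over 8 dBV; at 15:1 that becomes 1 dB over, giving 9 dBV; +8 dB make-up → 17 dBV.
Stage 2: 17 dBV is 37 dB over -20 dBV; at 8:1 that becomes 4.625 dB over, giving -15.375 dBV.
Stage 3: -15.375 dBV ≤ -3 dBV, so stage 3 doesn't engage; make-up brings it to -8.375 dBV.

-8.375 dBV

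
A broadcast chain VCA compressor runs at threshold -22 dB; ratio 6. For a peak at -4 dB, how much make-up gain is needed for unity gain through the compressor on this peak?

Without make-up, output = threshold + overshoot/6 = -22 + 3 = -19 dB.
Gap to target: 15 dB.

15 dB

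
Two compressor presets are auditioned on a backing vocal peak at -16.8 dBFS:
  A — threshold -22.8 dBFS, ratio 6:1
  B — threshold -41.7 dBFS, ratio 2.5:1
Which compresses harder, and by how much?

A: GR = 6 − 6/6 = 5 dB.
B: GR = 24.9 − 24.9/2.5 = 14.94 dB.
B applies 9.94 dB more gain reduction.

B, by 9.94 dB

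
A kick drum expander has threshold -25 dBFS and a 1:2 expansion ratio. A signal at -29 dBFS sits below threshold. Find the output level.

Below threshold, a 1:2 expander applies gain = (2−1)×(T − x) of attenuation.
(2−1) × 4 = 4 dB, so output = -29 − 4 = -33 dBFS.

-33 dBFS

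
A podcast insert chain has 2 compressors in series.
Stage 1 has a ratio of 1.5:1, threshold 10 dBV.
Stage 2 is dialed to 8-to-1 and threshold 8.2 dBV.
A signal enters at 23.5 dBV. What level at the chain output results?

9.55 dBV

Stage 1: 13.5 dB above 10 dBV, reduced 1.5:1 to 9 dB above → 19 dBV.
Stage 2: overshoot 10.8 dB → 10.8/8 = 1.35 dB → 9.55 dBV.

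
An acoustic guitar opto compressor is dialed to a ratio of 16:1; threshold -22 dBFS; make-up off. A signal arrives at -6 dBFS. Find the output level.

-6 dBFS sits 16 dB over threshold.
The 16 dB excess becomes 1 dB after 16:1 reduction.
Output = -22 + 1 = -21 dBFS.

-21 dBFS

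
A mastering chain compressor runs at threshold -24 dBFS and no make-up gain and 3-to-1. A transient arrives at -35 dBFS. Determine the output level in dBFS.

-35 dBFS is 11 dB below the -24 dBFS threshold, so no gain reduction is applied.
Output = input = -35 dBFS.

-35 dBFS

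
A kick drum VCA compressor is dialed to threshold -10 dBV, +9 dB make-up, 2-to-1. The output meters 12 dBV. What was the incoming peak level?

16 dBV

Stripping the +9 dB make-up gives 3 dBV at the gain stage.
Post-compression overshoot = 3 − (-10) = 13 dB.
Undo the ratio: input overshoot = 13 × 2 = 26 dB, giving input = 16 dBV.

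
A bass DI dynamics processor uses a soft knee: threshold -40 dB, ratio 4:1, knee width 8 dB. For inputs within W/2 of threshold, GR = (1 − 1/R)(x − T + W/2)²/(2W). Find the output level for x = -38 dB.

x − T + W/2 = -38 − (-40) + 4 = 6.
GR = (1 − 1/4) × 6² / 16 = 0.75 × 36 / 16 = 1.6875 dB.
Output = -38 − 1.6875 = -39.6875 dB.

-39.6875 dB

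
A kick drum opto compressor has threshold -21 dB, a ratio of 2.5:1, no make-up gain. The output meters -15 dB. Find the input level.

-6 dB

The compressed level sits -15 − (-21) = 6 dB over threshold.
Before 2.5:1 compression the overshoot was 6 × 2.5 = 15 dB, so input = -21 + 15 = -6 dB.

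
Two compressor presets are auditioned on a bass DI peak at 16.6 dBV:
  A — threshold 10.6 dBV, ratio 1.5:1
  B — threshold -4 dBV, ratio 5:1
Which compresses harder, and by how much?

A: GR = 6 − 6/1.5 = 2 dB.
B: GR = 20.6 − 20.6/5 = 16.48 dB.
B applies 14.48 dB more gain reduction.

B, by 14.48 dB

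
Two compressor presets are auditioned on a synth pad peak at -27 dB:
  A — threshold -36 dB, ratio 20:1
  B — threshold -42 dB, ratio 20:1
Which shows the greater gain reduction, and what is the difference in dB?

B, by 5.7 dB

A: overshoot 9 dB → output overshoot 0.45 dB → GR 8.55 dB.
B: overshoot 15 dB → output overshoot 0.75 dB → GR 14.25 dB.
B applies 5.7 dB more gain reduction.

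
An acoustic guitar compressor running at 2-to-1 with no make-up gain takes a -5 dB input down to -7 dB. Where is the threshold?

Input is 4 dB above T (since output overshoot × R = input overshoot: (-7 − T)·2 = -5 − T gives T = -9 dB).
Check: -9 + (-5 − (-9))/2 = -9 + 2 = -7 dB. ✓

-9 dB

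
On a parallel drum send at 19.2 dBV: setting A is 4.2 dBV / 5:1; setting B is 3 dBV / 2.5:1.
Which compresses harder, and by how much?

A: overshoot 15 dB → output overshoot 3 dB → GR 12 dB.
B: overshoot 16.2 dB → output overshoot 6.48 dB → GR 9.72 dB.
A reduces 2.28 dB more.

A, by 2.28 dB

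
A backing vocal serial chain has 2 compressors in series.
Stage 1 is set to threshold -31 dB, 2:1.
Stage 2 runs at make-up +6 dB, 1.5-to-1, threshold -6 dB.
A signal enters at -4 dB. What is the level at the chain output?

Stage 1: -4 dB is 27 dB over -31 dB; at 2:1 that becomes 13.5 dB over, giving -17.5 dB.
Stage 2: -17.5 dB ≤ -6 dB, so stage 2 doesn't engage; make-up brings it to -11.5 dB.

-11.5 dB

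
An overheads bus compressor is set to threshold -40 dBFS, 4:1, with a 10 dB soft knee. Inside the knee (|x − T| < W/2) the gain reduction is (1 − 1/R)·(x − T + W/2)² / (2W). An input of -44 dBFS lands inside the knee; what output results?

x − T + W/2 = -44 − (-40) + 5 = 1.
GR = (1 − 1/4) × 1² / 20 = 0.75 × 1 / 20 = 0.0375 dB.
Output = -44 − 0.0375 = -44.0375 dBFS.

-44.0375 dBFS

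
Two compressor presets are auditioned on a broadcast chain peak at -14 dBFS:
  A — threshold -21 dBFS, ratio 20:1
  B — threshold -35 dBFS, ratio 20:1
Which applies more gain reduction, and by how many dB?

B, by 13.3 dB

A: overshoot 7 dB → output overshoot 0.35 dB → GR 6.65 dB.
B: overshoot 21 dB → output overshoot 1.05 dB → GR 19.95 dB.
B applies 13.3 dB more gain reduction.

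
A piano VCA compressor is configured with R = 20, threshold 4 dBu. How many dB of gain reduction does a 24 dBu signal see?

Overshoot = 24 − 4 = 20 dB.
A 20:1 ratio leaves 1 dB of that excess.
So the signal is attenuated by 20 − 1 = 19 dB.

19 dB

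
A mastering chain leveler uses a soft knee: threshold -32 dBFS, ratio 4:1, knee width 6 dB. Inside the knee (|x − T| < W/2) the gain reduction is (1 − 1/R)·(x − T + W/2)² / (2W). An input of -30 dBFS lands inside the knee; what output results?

x − T + W/2 = -30 − (-32) + 3 = 5.
GR = (1 − 1/4) × 5² / 12 = 0.75 × 25 / 12 = 1.5625 dB.
Output = -30 − 1.5625 = -31.5625 dBFS.

-31.5625 dBFS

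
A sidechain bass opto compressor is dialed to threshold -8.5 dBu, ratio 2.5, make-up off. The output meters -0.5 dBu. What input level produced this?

11.5 dBu

That's 8 dB above the -8.5 dBu threshold.
Input overshoot = R × output overshoot = 20 dB → input = -8.5 + 20 = 11.5 dBu.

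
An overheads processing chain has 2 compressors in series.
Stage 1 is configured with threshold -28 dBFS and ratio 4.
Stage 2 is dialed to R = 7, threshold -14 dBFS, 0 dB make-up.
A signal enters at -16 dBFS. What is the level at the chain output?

Stage 1: 12 dB above -28 dBFS, reduced 4:1 to 3 dB above → -25 dBFS.
Stage 2: -25 dBFS is at or below the -14 dBFS threshold — no compression; output -25 dBFS.

-25 dBFS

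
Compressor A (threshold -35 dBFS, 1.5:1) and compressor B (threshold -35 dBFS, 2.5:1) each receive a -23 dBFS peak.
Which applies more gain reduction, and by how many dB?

B, by 3.2 dB

A: 12 dB over, compressed to 8 dB over, so 4 dB of GR.
B: 12 dB over, compressed to 4.8 dB over, so 7.2 dB of GR.
B applies 3.2 dB more gain reduction.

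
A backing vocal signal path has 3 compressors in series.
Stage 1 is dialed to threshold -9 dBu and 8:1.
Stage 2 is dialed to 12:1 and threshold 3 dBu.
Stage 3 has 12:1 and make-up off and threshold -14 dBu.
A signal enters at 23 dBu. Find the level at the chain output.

-13.25 dBu

Stage 1: overshoot 32 dB → 32/8 = 4 dB → -5 dBu.
Stage 2: below threshold (-5 ≤ 3); passes unchanged; output -5 dBu.
Stage 3: -5 dBu is 9 dB over -14 dBu; at 12:1 that becomes 0.75 dB over, giving -13.25 dBu.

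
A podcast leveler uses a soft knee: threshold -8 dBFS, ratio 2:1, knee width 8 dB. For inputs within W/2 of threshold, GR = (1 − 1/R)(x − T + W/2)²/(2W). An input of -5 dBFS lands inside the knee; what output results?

x − T + W/2 = -5 − (-8) + 4 = 7.
GR = (1 − 1/2) × 7² / 16 = 0.5 × 49 / 16 = 1.53125 dB.
Output = -5 − 1.53125 = -6.53125 dBFS.

-6.53125 dBFS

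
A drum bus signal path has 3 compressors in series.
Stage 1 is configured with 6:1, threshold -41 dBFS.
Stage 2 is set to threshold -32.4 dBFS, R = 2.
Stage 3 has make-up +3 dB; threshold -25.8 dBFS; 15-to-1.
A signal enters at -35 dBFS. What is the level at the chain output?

Stage 1: -35 dBFS is 6 dB over -41 dBFS; at 6:1 that becomes 1 dB over, giving -40 dBFS.
Stage 2: below threshold (-40 ≤ -32.4); passes unchanged; output -40 dBFS.
Stage 3: -40 dBFS ≤ -25.8 dBFS, so stage 3 doesn't engage; make-up brings it to -37 dBFS.

-37 dBFS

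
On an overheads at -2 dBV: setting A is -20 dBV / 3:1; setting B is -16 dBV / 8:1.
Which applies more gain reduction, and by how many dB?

B, by 0.25 dB

A: 18 dB over, compressed to 6 dB over, so 12 dB of GR.
B: 14 dB over, compressed to 1.75 dB over, so 12.25 dB of GR.
Difference: 0.25 dB in favour of B.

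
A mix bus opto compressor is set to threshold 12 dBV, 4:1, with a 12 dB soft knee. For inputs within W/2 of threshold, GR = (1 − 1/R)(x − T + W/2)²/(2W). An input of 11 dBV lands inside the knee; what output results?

x − T + W/2 = 11 − 12 + 6 = 5.
GR = (1 − 1/4) × 5² / 24 = 0.75 × 25 / 24 = 0.78125 dB.
Output = 11 − 0.78125 = 10.21875 dBV.

10.21875 dBV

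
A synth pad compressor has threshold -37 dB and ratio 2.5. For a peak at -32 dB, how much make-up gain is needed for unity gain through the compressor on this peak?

The peak compresses to -37 + 5/2.5 = -35 dB.
To reach -32 dB requires -32 − (-35) = 3 dB of make-up.

3 dB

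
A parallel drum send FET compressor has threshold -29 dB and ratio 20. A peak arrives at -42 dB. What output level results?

-42 dB is 13 dB below the -29 dB threshold, so no gain reduction is applied.
Output = input = -42 dB.

-42 dB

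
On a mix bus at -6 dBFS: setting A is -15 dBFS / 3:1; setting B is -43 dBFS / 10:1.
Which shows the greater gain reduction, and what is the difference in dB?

B, by 27.3 dB

A: 9 dB over, compressed to 3 dB over, so 6 dB of GR.
B: 37 dB over, compressed to 3.7 dB over, so 33.3 dB of GR.
B applies 27.3 dB more gain reduction.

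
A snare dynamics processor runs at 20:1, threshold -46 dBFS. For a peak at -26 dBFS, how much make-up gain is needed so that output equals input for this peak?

The peak compresses to -46 + 20/20 = -45 dBFS.
To reach -26 dBFS requires -26 − (-45) = 19 dB of make-up.

19 dB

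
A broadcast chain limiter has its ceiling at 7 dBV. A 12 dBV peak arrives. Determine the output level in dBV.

A brickwall limiter is an ∞:1 compressor: any input above the ceiling is clamped to 7 dBV.

7 dBV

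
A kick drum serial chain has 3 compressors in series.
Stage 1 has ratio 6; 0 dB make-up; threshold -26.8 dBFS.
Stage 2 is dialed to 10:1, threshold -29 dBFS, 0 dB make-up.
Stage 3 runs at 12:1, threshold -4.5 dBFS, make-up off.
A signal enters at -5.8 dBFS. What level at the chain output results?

-28.43 dBFS

Stage 1: -5.8 dBFS is 21 dB over -26.8 dBFS; at 6:1 that becomes 3.5 dB over, giving -23.3 dBFS.
Stage 2: -23.3 dBFS is 5.7 dB over -29 dBFS; at 10:1 that becomes 0.57 dB over, giving -28.43 dBFS.
Stage 3: below threshold (-28.43 ≤ -4.5); passes unchanged; output -28.43 dBFS.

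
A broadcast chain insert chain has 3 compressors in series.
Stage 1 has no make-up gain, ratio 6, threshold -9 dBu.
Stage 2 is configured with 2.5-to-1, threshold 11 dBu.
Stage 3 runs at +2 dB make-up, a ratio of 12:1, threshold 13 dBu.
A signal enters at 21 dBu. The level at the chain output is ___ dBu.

-2 dBu

Stage 1: 30 dB above -9 dBu, reduced 6:1 to 5 dB above → -4 dBu.
Stage 2: -4 dBu ≤ 11 dBu, so stage 2 doesn't engage; output -4 dBu.
Stage 3: -4 dBu ≤ 13 dBu, so stage 3 doesn't engage; make-up brings it to -2 dBu.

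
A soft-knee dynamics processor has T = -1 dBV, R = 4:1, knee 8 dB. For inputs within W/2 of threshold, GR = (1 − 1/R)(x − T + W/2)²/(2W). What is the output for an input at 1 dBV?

-0.6875 dBV

x − T + W/2 = 1 − (-1) + 4 = 6.
GR = (1 − 1/4) × 6² / 16 = 0.75 × 36 / 16 = 1.6875 dB.
Output = 1 − 1.6875 = -0.6875 dBV.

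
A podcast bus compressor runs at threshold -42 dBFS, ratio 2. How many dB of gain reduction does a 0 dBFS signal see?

The signal is 42 dB above threshold.
After 2:1 compression the overshoot becomes 42/2 = 21 dB.
GR = overshoot in − overshoot out = 42 − 21 = 21 dB.

21 dB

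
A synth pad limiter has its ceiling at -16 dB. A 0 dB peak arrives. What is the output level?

The limiter clamps the peak to its -16 dB ceiling.

-16 dB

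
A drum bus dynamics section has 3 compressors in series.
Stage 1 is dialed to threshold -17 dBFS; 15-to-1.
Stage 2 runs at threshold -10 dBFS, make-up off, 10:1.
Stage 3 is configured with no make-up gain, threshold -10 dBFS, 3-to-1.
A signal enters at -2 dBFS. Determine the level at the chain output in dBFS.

-16 dBFS

Stage 1: 15 dB above -17 dBFS, reduced 15:1 to 1 dB above → -16 dBFS.
Stage 2: -16 dBFS is at or below the -10 dBFS threshold — no compression; output -16 dBFS.
Stage 3: -16 dBFS ≤ -10 dBFS, so stage 3 doesn't engage; output -16 dBFS.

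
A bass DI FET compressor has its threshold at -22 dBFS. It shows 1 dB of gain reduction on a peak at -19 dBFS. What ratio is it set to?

Input overshoot = -19 − (-22) = 3 dB.
Output overshoot = 3 − 1 = 2 dB.
Ratio = input overshoot / output overshoot = 3 / 2 = 1.5.

1.5:1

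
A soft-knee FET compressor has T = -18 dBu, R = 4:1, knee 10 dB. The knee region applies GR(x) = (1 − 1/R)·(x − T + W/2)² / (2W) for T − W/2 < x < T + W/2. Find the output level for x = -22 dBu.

-22.0375 dBu

x − T + W/2 = -22 − (-18) + 5 = 1.
GR = (1 − 1/4) × 1² / 20 = 0.75 × 1 / 20 = 0.0375 dB.
Output = -22 − 0.0375 = -22.0375 dBu.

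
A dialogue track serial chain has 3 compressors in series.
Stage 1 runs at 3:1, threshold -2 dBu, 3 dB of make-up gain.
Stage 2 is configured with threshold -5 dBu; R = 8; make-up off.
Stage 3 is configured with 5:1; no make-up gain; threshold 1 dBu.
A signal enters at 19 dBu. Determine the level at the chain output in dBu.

-3.375 dBu

Stage 1: 19 dBu is 21 dB over -2 dBu; at 3:1 that becomes 7 dB over, giving 5 dBu; +3 dB make-up → 8 dBu.
Stage 2: overshoot 13 dB → 13/8 = 1.625 dB → -3.375 dBu.
Stage 3: -3.375 dBu ≤ 1 dBu, so stage 3 doesn't engage; output -3.375 dBu.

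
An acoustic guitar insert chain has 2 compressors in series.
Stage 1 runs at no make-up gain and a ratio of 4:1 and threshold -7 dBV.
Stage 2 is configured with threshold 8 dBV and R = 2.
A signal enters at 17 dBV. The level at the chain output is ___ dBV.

-1 dBV

Stage 1: 17 dBV is 24 dB over -7 dBV; at 4:1 that becomes 6 dB over, giving -1 dBV.
Stage 2: -1 dBV ≤ 8 dBV, so stage 2 doesn't engage; output -1 dBV.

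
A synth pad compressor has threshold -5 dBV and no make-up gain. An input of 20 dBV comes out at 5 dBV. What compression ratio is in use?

Input overshoot = 20 − (-5) = 25 dB; output overshoot = 5 − (-5) = 10 dB.
Ratio = 25 / 10 = 2.5.

2.5:1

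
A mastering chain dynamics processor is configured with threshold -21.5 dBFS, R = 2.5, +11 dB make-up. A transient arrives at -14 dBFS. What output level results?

-7.5 dBFS

The input is 7.5 dB above the -21.5 dBFS threshold.
2.5:1 compression reduces that to 7.5/2.5 = 3 dB over.
So the level is -21.5 + 3 = -18.5 dBFS; make-up adds 11 dB, giving -7.5 dBFS.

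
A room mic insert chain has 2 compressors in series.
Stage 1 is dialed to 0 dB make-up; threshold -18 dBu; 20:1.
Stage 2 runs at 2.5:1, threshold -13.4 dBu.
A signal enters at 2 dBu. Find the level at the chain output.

-17 dBu

Stage 1: 20 dB above -18 dBu, reduced 20:1 to 1 dB above → -17 dBu.
Stage 2: below threshold (-17 ≤ -13.4); passes unchanged; output -17 dBu.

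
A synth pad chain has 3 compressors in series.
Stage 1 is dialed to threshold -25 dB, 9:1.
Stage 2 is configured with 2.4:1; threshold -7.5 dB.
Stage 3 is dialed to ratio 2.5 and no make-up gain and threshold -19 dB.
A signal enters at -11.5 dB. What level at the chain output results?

Stage 1: -11.5 dB is 13.5 dB over -25 dB; at 9:1 that becomes 1.5 dB over, giving -23.5 dB.
Stage 2: below threshold (-23.5 ≤ -7.5); passes unchanged; output -23.5 dB.
Stage 3: -23.5 dB is at or below the -19 dB threshold — no compression; output -23.5 dB.

-23.5 dB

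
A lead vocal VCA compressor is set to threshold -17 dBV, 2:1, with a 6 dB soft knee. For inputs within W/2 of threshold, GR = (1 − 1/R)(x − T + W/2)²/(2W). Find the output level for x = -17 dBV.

x − T + W/2 = -17 − (-17) + 3 = 3.
GR = (1 − 1/2) × 3² / 12 = 0.5 × 9 / 12 = 0.375 dB.
Output = -17 − 0.375 = -17.375 dBV.

-17.375 dBV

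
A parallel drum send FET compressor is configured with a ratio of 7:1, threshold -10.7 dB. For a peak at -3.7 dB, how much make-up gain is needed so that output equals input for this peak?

Without make-up, output = threshold + overshoot/7 = -10.7 + 1 = -9.7 dB.
Gap to target: 6 dB.

6 dB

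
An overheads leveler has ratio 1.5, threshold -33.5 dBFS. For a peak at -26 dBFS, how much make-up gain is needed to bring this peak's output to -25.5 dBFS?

3 dB

Overshoot 7.5 dB → 7.5/1.5 = 5 dB after compression, so the compressed level is -33.5 + 5 = -28.5 dBFS.
Make-up = target − compressed = -25.5 − (-28.5) = 3 dB.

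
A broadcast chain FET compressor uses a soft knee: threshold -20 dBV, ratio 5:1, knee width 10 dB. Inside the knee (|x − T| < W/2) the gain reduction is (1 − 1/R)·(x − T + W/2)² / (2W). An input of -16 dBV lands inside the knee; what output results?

-19.24 dBV

x − T + W/2 = -16 − (-20) + 5 = 9.
GR = (1 − 1/5) × 9² / 20 = 0.8 × 81 / 20 = 3.24 dB.
Output = -16 − 3.24 = -19.24 dBV.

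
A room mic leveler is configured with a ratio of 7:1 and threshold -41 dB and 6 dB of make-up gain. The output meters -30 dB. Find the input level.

-6 dB

Before make-up, the level was -30 − 6 = -36 dB.
That's 5 dB above the -41 dB threshold.
Undo the ratio: input overshoot = 5 × 7 = 35 dB, giving input = -6 dB.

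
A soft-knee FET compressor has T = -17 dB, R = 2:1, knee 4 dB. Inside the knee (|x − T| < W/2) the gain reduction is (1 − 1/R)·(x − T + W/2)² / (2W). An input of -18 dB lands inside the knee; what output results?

-18.0625 dB

x − T + W/2 = -18 − (-17) + 2 = 1.
GR = (1 − 1/2) × 1² / 8 = 0.5 × 1 / 8 = 0.0625 dB.
Output = -18 − 0.0625 = -18.0625 dB.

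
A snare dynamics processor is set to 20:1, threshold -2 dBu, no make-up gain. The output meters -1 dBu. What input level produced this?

18 dBu

Post-compression overshoot = -1 − (-2) = 1 dB.
Input overshoot = R × output overshoot = 20 dB → input = -2 + 20 = 18 dBu.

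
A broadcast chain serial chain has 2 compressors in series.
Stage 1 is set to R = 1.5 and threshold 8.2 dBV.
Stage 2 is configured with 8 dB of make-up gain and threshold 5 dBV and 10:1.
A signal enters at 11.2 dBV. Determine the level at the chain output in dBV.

Stage 1: 11.2 dBV is 3 dB over 8.2 dBV; at 1.5:1 that becomes 2 dB over, giving 10.2 dBV.
Stage 2: 10.2 dBV is 5.2 dB over 5 dBV; at 10:1 that becomes 0.52 dB over, giving 5.52 dBV; +8 dB make-up → 13.52 dBV.

13.52 dBV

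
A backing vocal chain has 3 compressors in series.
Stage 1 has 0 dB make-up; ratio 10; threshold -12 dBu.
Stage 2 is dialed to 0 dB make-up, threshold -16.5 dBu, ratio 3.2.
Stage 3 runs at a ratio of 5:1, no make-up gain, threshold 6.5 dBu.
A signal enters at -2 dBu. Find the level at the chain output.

-14.78125 dBu

Stage 1: -2 dBu is 10 dB over -12 dBu; at 10:1 that becomes 1 dB over, giving -11 dBu.
Stage 2: -11 dBu is 5.5 dB over -16.5 dBu; at 3.2:1 that becomes 1.71875 dB over, giving -14.78125 dBu.
Stage 3: -14.78125 dBu is at or below the 6.5 dBu threshold — no compression; output -14.78125 dBu.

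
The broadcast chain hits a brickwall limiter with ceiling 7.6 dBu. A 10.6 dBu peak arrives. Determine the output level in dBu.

At ∞:1, everything above 7.6 dBu is held at the ceiling.

7.6 dBu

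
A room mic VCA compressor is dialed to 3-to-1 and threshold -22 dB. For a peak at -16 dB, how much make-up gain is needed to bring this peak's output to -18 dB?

Without make-up, output = threshold + overshoot/3 = -22 + 2 = -20 dB.
Gap to target: 2 dB.

2 dB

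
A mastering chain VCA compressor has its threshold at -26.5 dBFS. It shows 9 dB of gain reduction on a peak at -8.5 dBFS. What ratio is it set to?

2:1

Input overshoot = -8.5 − (-26.5) = 18 dB.
Output overshoot = 18 − 9 = 9 dB.
Ratio = input overshoot / output overshoot = 18 / 9 = 2.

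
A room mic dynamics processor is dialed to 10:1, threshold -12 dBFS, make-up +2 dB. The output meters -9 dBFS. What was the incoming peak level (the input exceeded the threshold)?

-2 dBFS

Remove make-up: -9 − 2 = -11 dBFS.
The compressed level sits -11 − (-12) = 1 dB over threshold.
Before 10:1 compression the overshoot was 1 × 10 = 10 dB, so input = -12 + 10 = -2 dBFS.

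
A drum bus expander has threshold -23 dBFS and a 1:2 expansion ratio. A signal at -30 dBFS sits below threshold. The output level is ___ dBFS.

-37 dBFS

Below threshold, a 1:2 expander applies gain = (2−1)×(T − x) of attenuation.
(2−1) × 7 = 7 dB, so output = -30 − 7 = -37 dBFS.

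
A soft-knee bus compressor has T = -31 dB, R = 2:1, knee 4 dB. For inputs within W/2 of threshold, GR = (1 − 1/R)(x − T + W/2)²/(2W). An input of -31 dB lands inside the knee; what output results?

-31.25 dB

x − T + W/2 = -31 − (-31) + 2 = 2.
GR = (1 − 1/2) × 2² / 8 = 0.5 × 4 / 8 = 0.25 dB.
Output = -31 − 0.25 = -31.25 dB.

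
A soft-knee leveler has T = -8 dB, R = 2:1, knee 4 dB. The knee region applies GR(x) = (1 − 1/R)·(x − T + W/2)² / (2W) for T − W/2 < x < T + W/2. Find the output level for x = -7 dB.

-7.5625 dB

x − T + W/2 = -7 − (-8) + 2 = 3.
GR = (1 − 1/2) × 3² / 8 = 0.5 × 9 / 8 = 0.5625 dB.
Output = -7 − 0.5625 = -7.5625 dB.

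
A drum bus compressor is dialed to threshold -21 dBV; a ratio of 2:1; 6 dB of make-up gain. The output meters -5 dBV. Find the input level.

-1 dBV

Stripping the +6 dB make-up gives -11 dBV at the gain stage.
The compressed level sits -11 − (-21) = 10 dB over threshold.
Before 2:1 compression the overshoot was 10 × 2 = 20 dB, so input = -21 + 20 = -1 dBV.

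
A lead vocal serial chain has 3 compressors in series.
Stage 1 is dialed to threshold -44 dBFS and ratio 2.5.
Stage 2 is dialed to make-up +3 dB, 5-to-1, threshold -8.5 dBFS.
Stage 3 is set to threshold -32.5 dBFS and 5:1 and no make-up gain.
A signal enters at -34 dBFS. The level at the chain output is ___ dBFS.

Stage 1: 10 dB above -44 dBFS, reduced 2.5:1 to 4 dB above → -40 dBFS.
Stage 2: -40 dBFS is at or below the -8.5 dBFS threshold — no compression; make-up brings it to -37 dBFS.
Stage 3: -37 dBFS is at or below the -32.5 dBFS threshold — no compression; output -37 dBFS.

-37 dBFS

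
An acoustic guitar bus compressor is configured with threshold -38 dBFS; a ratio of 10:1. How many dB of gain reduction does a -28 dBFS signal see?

-28 dBFS exceeds the threshold by 10 dB.
A 10:1 ratio leaves 1 dB of that excess.
Gain reduction = 10 − 1 = 9 dB.

9 dB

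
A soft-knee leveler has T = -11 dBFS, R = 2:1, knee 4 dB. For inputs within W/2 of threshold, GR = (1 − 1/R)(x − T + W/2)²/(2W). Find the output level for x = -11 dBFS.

-11.25 dBFS

x − T + W/2 = -11 − (-11) + 2 = 2.
GR = (1 − 1/2) × 2² / 8 = 0.5 × 4 / 8 = 0.25 dB.
Output = -11 − 0.25 = -11.25 dBFS.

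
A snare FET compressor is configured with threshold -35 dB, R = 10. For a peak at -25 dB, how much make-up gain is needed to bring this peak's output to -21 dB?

Overshoot 10 dB → 10/10 = 1 dB after compression, so the compressed level is -35 + 1 = -34 dB.
Make-up = target − compressed = -21 − (-34) = 13 dB.

13 dB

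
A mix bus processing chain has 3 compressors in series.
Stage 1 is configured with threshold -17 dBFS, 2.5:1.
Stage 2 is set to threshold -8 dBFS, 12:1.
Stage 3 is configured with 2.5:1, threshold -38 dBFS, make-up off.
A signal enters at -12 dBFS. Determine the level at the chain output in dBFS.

-28.8 dBFS

Stage 1: overshoot 5 dB → 5/2.5 = 2 dB → -15 dBFS.
Stage 2: below threshold (-15 ≤ -8); passes unchanged; output -15 dBFS.
Stage 3: -15 dBFS is 23 dB over -38 dBFS; at 2.5:1 that becomes 9.2 dB over, giving -28.8 dBFS.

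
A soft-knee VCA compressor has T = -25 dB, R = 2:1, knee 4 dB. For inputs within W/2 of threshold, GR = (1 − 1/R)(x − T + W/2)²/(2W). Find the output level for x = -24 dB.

-24.5625 dB

x − T + W/2 = -24 − (-25) + 2 = 3.
GR = (1 − 1/2) × 3² / 8 = 0.5 × 9 / 8 = 0.5625 dB.
Output = -24 − 0.5625 = -24.5625 dB.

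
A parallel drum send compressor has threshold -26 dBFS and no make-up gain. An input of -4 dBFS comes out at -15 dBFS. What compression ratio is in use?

Input overshoot = -4 − (-26) = 22 dB; output overshoot = -15 − (-26) = 11 dB.
Ratio = 22 / 11 = 2.

2:1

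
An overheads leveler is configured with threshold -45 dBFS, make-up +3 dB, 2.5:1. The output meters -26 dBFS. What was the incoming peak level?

-5 dBFS

Remove make-up: -26 − 3 = -29 dBFS.
The compressed level sits -29 − (-45) = 16 dB over threshold.
Undo the ratio: input overshoot = 16 × 2.5 = 40 dB, giving input = -5 dBFS.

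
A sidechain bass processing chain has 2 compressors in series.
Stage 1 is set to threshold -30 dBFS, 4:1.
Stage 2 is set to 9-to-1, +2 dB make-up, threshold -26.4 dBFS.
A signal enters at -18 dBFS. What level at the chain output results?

-25 dBFS

Stage 1: 12 dB above -30 dBFS, reduced 4:1 to 3 dB above → -27 dBFS.
Stage 2: -27 dBFS ≤ -26.4 dBFS, so stage 2 doesn't engage; make-up brings it to -25 dBFS.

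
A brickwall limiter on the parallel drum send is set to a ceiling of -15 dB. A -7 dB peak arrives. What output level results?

-15 dB

The limiter clamps the peak to its -15 dB ceiling.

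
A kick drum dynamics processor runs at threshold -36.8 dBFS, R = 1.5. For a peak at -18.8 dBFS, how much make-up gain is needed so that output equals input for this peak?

Overshoot 18 dB → 18/1.5 = 12 dB after compression, so the compressed level is -36.8 + 12 = -24.8 dBFS.
Make-up = target − compressed = -18.8 − (-24.8) = 6 dB.

6 dB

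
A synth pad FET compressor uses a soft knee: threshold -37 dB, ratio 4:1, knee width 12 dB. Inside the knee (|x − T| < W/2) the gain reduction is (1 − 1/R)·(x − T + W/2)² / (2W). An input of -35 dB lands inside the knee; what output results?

x − T + W/2 = -35 − (-37) + 6 = 8.
GR = (1 − 1/4) × 8² / 24 = 0.75 × 64 / 24 = 2 dB.
Output = -35 − 2 = -37 dB.

-37 dB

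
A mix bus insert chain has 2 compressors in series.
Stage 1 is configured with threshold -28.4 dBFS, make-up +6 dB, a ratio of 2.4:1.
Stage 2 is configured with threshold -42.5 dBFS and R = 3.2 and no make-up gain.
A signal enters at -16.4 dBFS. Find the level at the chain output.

-34.65625 dBFS

Stage 1: -16.4 dBFS is 12 dB over -28.4 dBFS; at 2.4:1 that becomes 5 dB over, giving -23.4 dBFS; +6 dB make-up → -17.4 dBFS.
Stage 2: -17.4 dBFS is 25.1 dB over -42.5 dBFS; at 3.2:1 that becomes 7.84375 dB over, giving -34.65625 dBFS.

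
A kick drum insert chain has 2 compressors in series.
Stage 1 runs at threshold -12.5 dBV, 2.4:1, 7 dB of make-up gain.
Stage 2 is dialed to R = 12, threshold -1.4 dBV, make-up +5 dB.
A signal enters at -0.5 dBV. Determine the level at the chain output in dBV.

3.675 dBV

Stage 1: -0.5 dBV is 12 dB over -12.5 dBV; at 2.4:1 that becomes 5 dB over, giving -7.5 dBV; +7 dB make-up → -0.5 dBV.
Stage 2: overshoot 0.9 dB → 0.9/12 = 0.075 dB → -1.325 dBV; +5 dB make-up → 3.675 dBV.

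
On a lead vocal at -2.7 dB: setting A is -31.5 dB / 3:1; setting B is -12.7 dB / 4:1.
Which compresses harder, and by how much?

A: 28.8 dB over, compressed to 9.6 dB over, so 19.2 dB of GR.
B: 10 dB over, compressed to 2.5 dB over, so 7.5 dB of GR.
Difference: 11.7 dB in favour of A.

A, by 11.7 dB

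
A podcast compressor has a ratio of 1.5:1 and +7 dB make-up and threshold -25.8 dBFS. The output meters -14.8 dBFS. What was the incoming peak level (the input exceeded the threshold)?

Remove make-up: -14.8 − 7 = -21.8 dBFS.
Post-compression overshoot = -21.8 − (-25.8) = 4 dB.
Input overshoot = R × output overshoot = 6 dB → input = -25.8 + 6 = -19.8 dBFS.

-19.8 dBFS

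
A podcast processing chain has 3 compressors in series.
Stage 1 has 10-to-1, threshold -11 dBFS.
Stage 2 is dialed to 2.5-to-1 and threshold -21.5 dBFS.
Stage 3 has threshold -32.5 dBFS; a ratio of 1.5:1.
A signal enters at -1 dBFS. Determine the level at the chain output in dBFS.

-22.1 dBFS

Stage 1: overshoot 10 dB → 10/10 = 1 dB → -10 dBFS.
Stage 2: -10 dBFS is 11.5 dB over -21.5 dBFS; at 2.5:1 that becomes 4.6 dB over, giving -16.9 dBFS.
Stage 3: 15.6 dB above -32.5 dBFS, reduced 1.5:1 to 10.4 dB above → -22.1 dBFS.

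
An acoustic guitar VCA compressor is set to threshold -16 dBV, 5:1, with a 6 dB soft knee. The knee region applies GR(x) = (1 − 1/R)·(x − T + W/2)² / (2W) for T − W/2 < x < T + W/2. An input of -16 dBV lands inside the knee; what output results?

-16.6 dBV

x − T + W/2 = -16 − (-16) + 3 = 3.
GR = (1 − 1/5) × 3² / 12 = 0.8 × 9 / 12 = 0.6 dB.
Output = -16 − 0.6 = -16.6 dBV.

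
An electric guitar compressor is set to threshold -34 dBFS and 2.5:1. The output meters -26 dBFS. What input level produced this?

Post-compression overshoot = -26 − (-34) = 8 dB.
Before 2.5:1 compression the overshoot was 8 × 2.5 = 20 dB, so input = -34 + 20 = -14 dBFS.

-14 dBFS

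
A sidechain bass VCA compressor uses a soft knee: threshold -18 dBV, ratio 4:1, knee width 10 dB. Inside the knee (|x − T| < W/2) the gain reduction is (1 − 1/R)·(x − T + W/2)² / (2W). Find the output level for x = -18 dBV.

x − T + W/2 = -18 − (-18) + 5 = 5.
GR = (1 − 1/4) × 5² / 20 = 0.75 × 25 / 20 = 0.9375 dB.
Output = -18 − 0.9375 = -18.9375 dBV.

-18.9375 dBV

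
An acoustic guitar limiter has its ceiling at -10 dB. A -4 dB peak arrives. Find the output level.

-10 dB

The limiter clamps the peak to its -10 dB ceiling.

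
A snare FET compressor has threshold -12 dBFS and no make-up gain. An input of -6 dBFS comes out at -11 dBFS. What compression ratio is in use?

6:1

Input overshoot = -6 − (-12) = 6 dB; output overshoot = -11 − (-12) = 1 dB.
Ratio = 6 / 1 = 6.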